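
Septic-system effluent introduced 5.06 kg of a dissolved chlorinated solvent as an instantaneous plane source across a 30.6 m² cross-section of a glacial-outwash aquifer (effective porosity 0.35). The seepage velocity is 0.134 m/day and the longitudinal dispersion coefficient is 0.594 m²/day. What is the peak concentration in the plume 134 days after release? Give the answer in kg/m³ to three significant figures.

The peak of an instantaneous 1D plume sits at x = vt; there the Gaussian factor is 1 and C_max = M/(n_e·A·√(4πDt)), where n_e·A is the pore area the mass is dissolved in.
√(4πDt) = √(4π × 0.594 × 134) = 31.63 m, so C_max = 5.06/(0.35 × 30.6 × 31.63) = 0.0149 kg/m³.

0.0149 kg/m³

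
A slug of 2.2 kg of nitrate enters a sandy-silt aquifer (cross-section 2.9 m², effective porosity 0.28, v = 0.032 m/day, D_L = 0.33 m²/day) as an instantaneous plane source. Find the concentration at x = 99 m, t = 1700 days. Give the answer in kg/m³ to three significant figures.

For an instantaneous plane source, C(x,t) = M/(n_e·A·√(4πDt)) · exp(−(x−vt)²/(4Dt)), with n_e·A the pore (flow) area.
Plume center vt = 0.032 × 1700 = 54.4 m, so the well at 99 m is 44.6 m downgradient of the peak.
√(4πDt) = 83.96 m, giving peak height M/(n_e·A·√(4πDt)) = 2.2/(0.28 × 2.9 × 83.96) = 0.03227 kg/m³.
(x−vt)²/(4Dt) = (44.6)²/(4 × 0.33 × 1700) = 0.8864; exp(−0.8864) = 0.4121.
C = 0.03227 × 0.4121 = 0.0133 kg/m³.

0.0133 kg/m³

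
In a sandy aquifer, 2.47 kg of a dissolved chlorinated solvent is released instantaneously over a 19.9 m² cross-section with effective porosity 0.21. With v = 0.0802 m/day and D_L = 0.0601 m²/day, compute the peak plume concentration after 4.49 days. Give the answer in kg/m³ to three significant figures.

0.321 kg/m³

The peak of an instantaneous 1D plume sits at x = vt; there the Gaussian factor is 1 and C_max = M/(n_e·A·√(4πDt)), where n_e·A is the pore area the mass is dissolved in.
√(4πDt) = √(4π × 0.0601 × 4.49) = 1.841 m, so C_max = 2.47/(0.21 × 19.9 × 1.841) = 0.321 kg/m³.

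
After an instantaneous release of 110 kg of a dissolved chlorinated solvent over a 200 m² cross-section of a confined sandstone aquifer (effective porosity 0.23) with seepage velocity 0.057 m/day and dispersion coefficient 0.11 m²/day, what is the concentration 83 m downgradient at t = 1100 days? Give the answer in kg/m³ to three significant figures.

For an instantaneous plane source, C(x,t) = M/(n_e·A·√(4πDt)) · exp(−(x−vt)²/(4Dt)), with n_e·A the pore (flow) area.
Plume center vt = 0.057 × 1100 = 62.7 m, so the well at 83 m is 20.3 m downgradient of the peak.
√(4πDt) = 38.99 m, giving peak height M/(n_e·A·√(4πDt)) = 110/(0.23 × 200 × 38.99) = 0.06133 kg/m³.
(x−vt)²/(4Dt) = (20.3)²/(4 × 0.11 × 1100) = 0.8514; exp(−0.8514) = 0.4268.
C = 0.06133 × 0.4268 = 0.0262 kg/m³.

0.0262 kg/m³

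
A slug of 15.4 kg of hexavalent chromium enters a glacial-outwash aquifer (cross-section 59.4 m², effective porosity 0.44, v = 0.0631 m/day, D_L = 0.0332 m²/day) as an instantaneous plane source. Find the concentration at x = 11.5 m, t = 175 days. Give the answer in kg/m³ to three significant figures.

0.0683 kg/m³

For an instantaneous plane source, C(x,t) = M/(n_e·A·√(4πDt)) · exp(−(x−vt)²/(4Dt)), with n_e·A the pore (flow) area.
Plume center vt = 0.0631 × 175 = 11.0425 m, so the well at 11.5 m is 0.4575 m downgradient of the peak.
√(4πDt) = 8.545 m, giving peak height M/(n_e·A·√(4πDt)) = 15.4/(0.44 × 59.4 × 8.545) = 0.06896 kg/m³.
(x−vt)²/(4Dt) = (0.4575)²/(4 × 0.0332 × 175) = 0.009006; exp(−0.009006) = 0.9910.
C = 0.06896 × 0.9910 = 0.0683 kg/m³.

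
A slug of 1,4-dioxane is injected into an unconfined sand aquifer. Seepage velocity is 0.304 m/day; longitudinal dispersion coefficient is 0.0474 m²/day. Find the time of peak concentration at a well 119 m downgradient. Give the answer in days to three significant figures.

391 days

For the 1D instantaneous-source solution, setting ∂C/∂t = 0 at fixed x gives v²t² + 2Dt − x² = 0, so t = (√(D² + v²x²) − D)/v².
√(D² + v²x²) = √(0.0474² + 0.304² × 119²) = 36.18; v² = 0.092416.
t = (36.18 − 0.0474)/0.092416 = 391 days (vs. the pure-advection estimate x/v = 391 d).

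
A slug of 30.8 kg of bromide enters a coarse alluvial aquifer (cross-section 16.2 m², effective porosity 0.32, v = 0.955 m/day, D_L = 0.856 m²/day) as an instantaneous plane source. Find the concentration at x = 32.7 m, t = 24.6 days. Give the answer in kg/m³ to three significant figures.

For an instantaneous plane source, C(x,t) = M/(n_e·A·√(4πDt)) · exp(−(x−vt)²/(4Dt)), with n_e·A the pore (flow) area.
Plume center vt = 0.955 × 24.6 = 23.493 m, so the well at 32.7 m is 9.207 m downgradient of the peak.
√(4πDt) = 16.27 m, giving peak height M/(n_e·A·√(4πDt)) = 30.8/(0.32 × 16.2 × 16.27) = 0.3652 kg/m³.
(x−vt)²/(4Dt) = (9.207)²/(4 × 0.856 × 24.6) = 1.006; exp(−1.006) = 0.3657.
C = 0.3652 × 0.3657 = 0.134 kg/m³.

0.134 kg/m³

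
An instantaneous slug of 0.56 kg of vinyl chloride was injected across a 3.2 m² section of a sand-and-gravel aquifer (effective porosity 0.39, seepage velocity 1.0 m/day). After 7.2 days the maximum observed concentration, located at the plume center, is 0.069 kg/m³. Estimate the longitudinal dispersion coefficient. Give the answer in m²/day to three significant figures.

At the plume center C_max = M/(n_e·A·√(4πDt)), so D = M²/(4πt·(n_e·A·C_max)²).
n_e·A·C_max = 0.39 × 3.2 × 0.069 = 0.08611 kg/m.
D = 0.56²/(4π × 7.2 × 0.08611²) = 0.467 m²/day.

0.467 m²/day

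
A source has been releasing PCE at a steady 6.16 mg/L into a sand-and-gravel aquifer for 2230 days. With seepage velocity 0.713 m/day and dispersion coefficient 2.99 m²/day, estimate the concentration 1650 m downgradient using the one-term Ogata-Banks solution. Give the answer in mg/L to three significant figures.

1.86 mg/L

For a continuous step input, C/C₀ ≈ ½·erfc((x−vt)/(2√(Dt))).
vt = 0.713 × 2230 = 1589.99 m and 2√(Dt) = 2√(2.99 × 2230) = 163.3 m.
Argument (x−vt)/(2√(Dt)) = (1650 − 1589.99)/163.3 = 0.3675; ½·erfc(0.3675) = 0.3016.
C = 6.16 × 0.3016 = 1.86 mg/L.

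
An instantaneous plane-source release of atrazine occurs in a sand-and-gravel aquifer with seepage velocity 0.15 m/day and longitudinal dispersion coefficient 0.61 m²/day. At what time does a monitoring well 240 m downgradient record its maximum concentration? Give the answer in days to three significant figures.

For the 1D instantaneous-source solution, setting ∂C/∂t = 0 at fixed x gives v²t² + 2Dt − x² = 0, so t = (√(D² + v²x²) − D)/v².
√(D² + v²x²) = √(0.61² + 0.15² × 240²) = 36.01; v² = 0.0225.
t = (36.01 − 0.61)/0.0225 = 1570 days (vs. the pure-advection estimate x/v = 1600 d).

1570 days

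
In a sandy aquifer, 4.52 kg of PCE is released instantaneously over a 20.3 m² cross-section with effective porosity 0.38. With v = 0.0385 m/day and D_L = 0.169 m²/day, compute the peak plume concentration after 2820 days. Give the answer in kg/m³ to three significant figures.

The peak of an instantaneous 1D plume sits at x = vt; there the Gaussian factor is 1 and C_max = M/(n_e·A·√(4πDt)), where n_e·A is the pore area the mass is dissolved in.
√(4πDt) = √(4π × 0.169 × 2820) = 77.39 m, so C_max = 4.52/(0.38 × 20.3 × 77.39) = 0.00757 kg/m³.

0.00757 kg/m³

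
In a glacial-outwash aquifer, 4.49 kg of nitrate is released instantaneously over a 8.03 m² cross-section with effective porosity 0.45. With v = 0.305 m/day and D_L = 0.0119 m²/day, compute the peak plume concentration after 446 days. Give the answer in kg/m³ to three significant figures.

The peak of an instantaneous 1D plume sits at x = vt; there the Gaussian factor is 1 and C_max = M/(n_e·A·√(4πDt)), where n_e·A is the pore area the mass is dissolved in.
√(4πDt) = √(4π × 0.0119 × 446) = 8.167 m, so C_max = 4.49/(0.45 × 8.03 × 8.167) = 0.152 kg/m³.

0.152 kg/m³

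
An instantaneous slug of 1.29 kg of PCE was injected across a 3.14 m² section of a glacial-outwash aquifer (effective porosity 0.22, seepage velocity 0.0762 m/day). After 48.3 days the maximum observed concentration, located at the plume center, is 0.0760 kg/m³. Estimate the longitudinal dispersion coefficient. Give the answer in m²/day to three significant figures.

0.995 m²/day

At the plume center C_max = M/(n_e·A·√(4πDt)), so D = M²/(4πt·(n_e·A·C_max)²).
n_e·A·C_max = 0.22 × 3.14 × 0.0760 = 0.05250 kg/m.
D = 1.29²/(4π × 48.3 × 0.05250²) = 0.995 m²/day.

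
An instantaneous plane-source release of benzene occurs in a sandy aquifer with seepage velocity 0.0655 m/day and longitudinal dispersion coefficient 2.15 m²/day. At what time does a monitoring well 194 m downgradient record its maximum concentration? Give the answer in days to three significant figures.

2500 days

For the 1D instantaneous-source solution, setting ∂C/∂t = 0 at fixed x gives v²t² + 2Dt − x² = 0, so t = (√(D² + v²x²) − D)/v².
√(D² + v²x²) = √(2.15² + 0.0655² × 194²) = 12.89; v² = 0.00429025.
t = (12.89 − 2.15)/0.00429025 = 2500 days (vs. the pure-advection estimate x/v = 2960 d).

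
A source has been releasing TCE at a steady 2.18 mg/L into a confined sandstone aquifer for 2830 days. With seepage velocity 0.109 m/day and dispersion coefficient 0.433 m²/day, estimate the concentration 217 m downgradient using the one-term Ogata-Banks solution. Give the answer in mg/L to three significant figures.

For a continuous step input, C/C₀ ≈ ½·erfc((x−vt)/(2√(Dt))).
vt = 0.109 × 2830 = 308.47 m and 2√(Dt) = 2√(0.433 × 2830) = 70.01 m.
Argument (x−vt)/(2√(Dt)) = (217 − 308.47)/70.01 = -1.307; ½·erfc(-1.307) = 0.9677.
C = 2.18 × 0.9677 = 2.11 mg/L.

2.11 mg/L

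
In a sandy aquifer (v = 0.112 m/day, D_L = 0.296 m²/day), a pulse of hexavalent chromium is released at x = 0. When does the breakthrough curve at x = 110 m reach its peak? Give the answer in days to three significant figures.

959 days

For the 1D instantaneous-source solution, setting ∂C/∂t = 0 at fixed x gives v²t² + 2Dt − x² = 0, so t = (√(D² + v²x²) − D)/v².
√(D² + v²x²) = √(0.296² + 0.112² × 110²) = 12.32; v² = 0.012544.
t = (12.32 − 0.296)/0.012544 = 959 days (vs. the pure-advection estimate x/v = 982 d).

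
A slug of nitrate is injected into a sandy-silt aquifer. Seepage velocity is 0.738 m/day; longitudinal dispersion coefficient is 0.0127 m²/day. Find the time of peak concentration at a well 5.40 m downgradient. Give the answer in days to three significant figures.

7.29 days

For the 1D instantaneous-source solution, setting ∂C/∂t = 0 at fixed x gives v²t² + 2Dt − x² = 0, so t = (√(D² + v²x²) − D)/v².
√(D² + v²x²) = √(0.0127² + 0.738² × 5.40²) = 3.985; v² = 0.544644.
t = (3.985 − 0.0127)/0.544644 = 7.29 days (vs. the pure-advection estimate x/v = 7.32 d).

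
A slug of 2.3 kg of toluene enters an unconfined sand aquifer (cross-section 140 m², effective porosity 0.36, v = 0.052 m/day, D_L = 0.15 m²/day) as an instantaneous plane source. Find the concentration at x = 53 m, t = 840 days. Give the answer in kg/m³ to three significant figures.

0.000965 kg/m³

For an instantaneous plane source, C(x,t) = M/(n_e·A·√(4πDt)) · exp(−(x−vt)²/(4Dt)), with n_e·A the pore (flow) area.
Plume center vt = 0.052 × 840 = 43.68 m, so the well at 53 m is 9.32 m downgradient of the peak.
√(4πDt) = 39.79 m, giving peak height M/(n_e·A·√(4πDt)) = 2.3/(0.36 × 140 × 39.79) = 0.001147 kg/m³.
(x−vt)²/(4Dt) = (9.32)²/(4 × 0.15 × 840) = 0.1723; exp(−0.1723) = 0.8417.
C = 0.001147 × 0.8417 = 0.000965 kg/m³.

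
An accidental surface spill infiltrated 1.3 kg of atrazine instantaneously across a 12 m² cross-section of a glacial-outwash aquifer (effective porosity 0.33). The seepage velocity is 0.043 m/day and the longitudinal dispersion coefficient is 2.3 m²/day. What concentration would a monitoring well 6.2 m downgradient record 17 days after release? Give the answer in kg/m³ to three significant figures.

0.0122 kg/m³

For an instantaneous plane source, C(x,t) = M/(n_e·A·√(4πDt)) · exp(−(x−vt)²/(4Dt)), with n_e·A the pore (flow) area.
Plume center vt = 0.043 × 17 = 0.731 m, so the well at 6.2 m is 5.469 m downgradient of the peak.
√(4πDt) = 22.17 m, giving peak height M/(n_e·A·√(4πDt)) = 1.3/(0.33 × 12 × 22.17) = 0.01481 kg/m³.
(x−vt)²/(4Dt) = (5.469)²/(4 × 2.3 × 17) = 0.1912; exp(−0.1912) = 0.8260.
C = 0.01481 × 0.8260 = 0.0122 kg/m³.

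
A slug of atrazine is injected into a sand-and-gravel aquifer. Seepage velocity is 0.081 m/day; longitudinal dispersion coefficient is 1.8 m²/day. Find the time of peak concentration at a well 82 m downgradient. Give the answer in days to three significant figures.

For the 1D instantaneous-source solution, setting ∂C/∂t = 0 at fixed x gives v²t² + 2Dt − x² = 0, so t = (√(D² + v²x²) − D)/v².
√(D² + v²x²) = √(1.8² + 0.081² × 82²) = 6.882; v² = 0.006561.
t = (6.882 − 1.8)/0.006561 = 775 days (vs. the pure-advection estimate x/v = 1010 d).

775 days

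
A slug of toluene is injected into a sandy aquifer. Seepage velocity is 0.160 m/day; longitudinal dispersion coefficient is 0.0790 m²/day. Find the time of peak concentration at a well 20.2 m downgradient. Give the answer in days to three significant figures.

123 days

For the 1D instantaneous-source solution, setting ∂C/∂t = 0 at fixed x gives v²t² + 2Dt − x² = 0, so t = (√(D² + v²x²) − D)/v².
√(D² + v²x²) = √(0.0790² + 0.160² × 20.2²) = 3.233; v² = 0.0256.
t = (3.233 − 0.0790)/0.0256 = 123 days (vs. the pure-advection estimate x/v = 126 d).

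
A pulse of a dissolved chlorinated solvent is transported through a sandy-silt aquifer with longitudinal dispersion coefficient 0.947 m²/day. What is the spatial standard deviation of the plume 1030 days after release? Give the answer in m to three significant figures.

44.2 m

Dispersive spreading gives a Gaussian with σ² = 2Dt; advection only shifts the center.
σ = √(2 × 0.947 × 1030) = 44.2 m.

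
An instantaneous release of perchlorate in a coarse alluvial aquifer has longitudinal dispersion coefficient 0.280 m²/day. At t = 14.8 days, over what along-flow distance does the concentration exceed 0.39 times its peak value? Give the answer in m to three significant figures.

The plume is Gaussian with σ = √(2Dt) = √(2 × 0.280 × 14.8) = 2.879 m.
C/C_peak = exp(−Δx²/(2σ²)) = 0.39 ⇒ Δx = σ·√(−2 ln 0.39) = 2.879 × 1.372 = 3.950 m.
Width = 2Δx = 7.90 m.

7.90 m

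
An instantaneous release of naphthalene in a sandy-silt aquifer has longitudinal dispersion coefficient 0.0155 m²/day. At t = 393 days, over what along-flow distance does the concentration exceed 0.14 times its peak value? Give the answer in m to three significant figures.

13.8 m

The plume is Gaussian with σ = √(2Dt) = √(2 × 0.0155 × 393) = 3.490 m.
C/C_peak = exp(−Δx²/(2σ²)) = 0.14 ⇒ Δx = σ·√(−2 ln 0.14) = 3.490 × 1.983 = 6.921 m.
Width = 2Δx = 13.8 m.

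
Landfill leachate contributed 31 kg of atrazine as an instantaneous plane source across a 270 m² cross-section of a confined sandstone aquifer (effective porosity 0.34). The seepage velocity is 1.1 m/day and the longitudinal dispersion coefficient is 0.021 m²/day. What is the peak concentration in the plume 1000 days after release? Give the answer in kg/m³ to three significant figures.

0.0208 kg/m³

The peak of an instantaneous 1D plume sits at x = vt; there the Gaussian factor is 1 and C_max = M/(n_e·A·√(4πDt)), where n_e·A is the pore area the mass is dissolved in.
√(4πDt) = √(4π × 0.021 × 1000) = 16.24 m, so C_max = 31/(0.34 × 270 × 16.24) = 0.0208 kg/m³.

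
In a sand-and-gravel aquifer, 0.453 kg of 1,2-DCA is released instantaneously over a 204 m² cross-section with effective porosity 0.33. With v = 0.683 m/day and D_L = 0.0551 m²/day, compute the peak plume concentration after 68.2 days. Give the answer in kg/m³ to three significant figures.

0.000979 kg/m³

The peak of an instantaneous 1D plume sits at x = vt; there the Gaussian factor is 1 and C_max = M/(n_e·A·√(4πDt)), where n_e·A is the pore area the mass is dissolved in.
√(4πDt) = √(4π × 0.0551 × 68.2) = 6.872 m, so C_max = 0.453/(0.33 × 204 × 6.872) = 0.000979 kg/m³.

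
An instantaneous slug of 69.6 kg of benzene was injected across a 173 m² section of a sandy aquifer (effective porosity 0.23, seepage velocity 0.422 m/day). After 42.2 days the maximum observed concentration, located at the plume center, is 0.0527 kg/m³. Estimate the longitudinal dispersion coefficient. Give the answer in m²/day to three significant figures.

At the plume center C_max = M/(n_e·A·√(4πDt)), so D = M²/(4πt·(n_e·A·C_max)²).
n_e·A·C_max = 0.23 × 173 × 0.0527 = 2.097 kg/m.
D = 69.6²/(4π × 42.2 × 2.097²) = 2.08 m²/day.

2.08 m²/day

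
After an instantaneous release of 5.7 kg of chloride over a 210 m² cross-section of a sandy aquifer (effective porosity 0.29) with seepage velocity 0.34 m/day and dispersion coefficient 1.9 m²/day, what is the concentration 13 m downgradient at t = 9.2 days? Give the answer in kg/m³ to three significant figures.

0.00157 kg/m³

For an instantaneous plane source, C(x,t) = M/(n_e·A·√(4πDt)) · exp(−(x−vt)²/(4Dt)), with n_e·A the pore (flow) area.
Plume center vt = 0.34 × 9.2 = 3.128 m, so the well at 13 m is 9.872 m downgradient of the peak.
√(4πDt) = 14.82 m, giving peak height M/(n_e·A·√(4πDt)) = 5.7/(0.29 × 210 × 14.82) = 0.006316 kg/m³.
(x−vt)²/(4Dt) = (9.872)²/(4 × 1.9 × 9.2) = 1.394; exp(−1.394) = 0.2481.
C = 0.006316 × 0.2481 = 0.00157 kg/m³.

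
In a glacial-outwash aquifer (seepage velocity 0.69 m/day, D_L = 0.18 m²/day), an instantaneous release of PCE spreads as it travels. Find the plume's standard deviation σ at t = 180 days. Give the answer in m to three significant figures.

Dispersive spreading gives a Gaussian with σ² = 2Dt; advection only shifts the center.
σ = √(2 × 0.18 × 180) = 8.05 m.

8.05 m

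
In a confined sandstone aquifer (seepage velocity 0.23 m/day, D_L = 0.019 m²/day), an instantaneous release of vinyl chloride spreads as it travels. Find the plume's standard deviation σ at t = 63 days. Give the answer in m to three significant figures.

1.55 m

Dispersive spreading gives a Gaussian with σ² = 2Dt; advection only shifts the center.
σ = √(2 × 0.019 × 63) = 1.55 m.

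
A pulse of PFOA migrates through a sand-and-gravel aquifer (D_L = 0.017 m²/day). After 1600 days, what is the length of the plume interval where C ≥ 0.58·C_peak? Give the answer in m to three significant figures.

15.4 m

The plume is Gaussian with σ = √(2Dt) = √(2 × 0.017 × 1600) = 7.376 m.
C/C_peak = exp(−Δx²/(2σ²)) = 0.58 ⇒ Δx = σ·√(−2 ln 0.58) = 7.376 × 1.044 = 7.701 m.
Width = 2Δx = 15.4 m.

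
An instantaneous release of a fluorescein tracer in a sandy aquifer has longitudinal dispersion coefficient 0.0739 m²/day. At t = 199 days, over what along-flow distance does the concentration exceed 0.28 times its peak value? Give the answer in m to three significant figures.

17.3 m

The plume is Gaussian with σ = √(2Dt) = √(2 × 0.0739 × 199) = 5.423 m.
C/C_peak = exp(−Δx²/(2σ²)) = 0.28 ⇒ Δx = σ·√(−2 ln 0.28) = 5.423 × 1.596 = 8.655 m.
Width = 2Δx = 17.3 m.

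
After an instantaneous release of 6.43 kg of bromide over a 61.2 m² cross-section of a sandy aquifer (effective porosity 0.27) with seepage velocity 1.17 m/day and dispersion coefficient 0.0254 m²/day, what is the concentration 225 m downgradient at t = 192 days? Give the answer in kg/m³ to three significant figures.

0.0494 kg/m³

For an instantaneous plane source, C(x,t) = M/(n_e·A·√(4πDt)) · exp(−(x−vt)²/(4Dt)), with n_e·A the pore (flow) area.
Plume center vt = 1.17 × 192 = 224.64 m, so the well at 225 m is 0.36 m downgradient of the peak.
√(4πDt) = 7.828 m, giving peak height M/(n_e·A·√(4πDt)) = 6.43/(0.27 × 61.2 × 7.828) = 0.04971 kg/m³.
(x−vt)²/(4Dt) = (0.36)²/(4 × 0.0254 × 192) = 0.006644; exp(−0.006644) = 0.9934.
C = 0.04971 × 0.9934 = 0.0494 kg/m³.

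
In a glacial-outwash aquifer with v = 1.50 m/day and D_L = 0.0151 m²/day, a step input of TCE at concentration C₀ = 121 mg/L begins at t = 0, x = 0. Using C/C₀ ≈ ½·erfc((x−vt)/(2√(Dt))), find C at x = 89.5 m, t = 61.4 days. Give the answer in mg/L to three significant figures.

For a continuous step input, C/C₀ ≈ ½·erfc((x−vt)/(2√(Dt))).
vt = 1.50 × 61.4 = 92.1 m and 2√(Dt) = 2√(0.0151 × 61.4) = 1.926 m.
Argument (x−vt)/(2√(Dt)) = (89.5 − 92.1)/1.926 = -1.350; ½·erfc(-1.350) = 0.9719.
C = 121 × 0.9719 = 118 mg/L.

118 mg/L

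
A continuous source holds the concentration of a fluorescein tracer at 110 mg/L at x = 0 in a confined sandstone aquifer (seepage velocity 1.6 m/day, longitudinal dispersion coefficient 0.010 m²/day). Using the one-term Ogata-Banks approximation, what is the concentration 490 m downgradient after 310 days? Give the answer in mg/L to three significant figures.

109 mg/L

For a continuous step input, C/C₀ ≈ ½·erfc((x−vt)/(2√(Dt))).
vt = 1.6 × 310 = 496 m and 2√(Dt) = 2√(0.010 × 310) = 3.521 m.
Argument (x−vt)/(2√(Dt)) = (490 − 496)/3.521 = -1.704; ½·erfc(-1.704) = 0.9920.
C = 110 × 0.9920 = 109 mg/L.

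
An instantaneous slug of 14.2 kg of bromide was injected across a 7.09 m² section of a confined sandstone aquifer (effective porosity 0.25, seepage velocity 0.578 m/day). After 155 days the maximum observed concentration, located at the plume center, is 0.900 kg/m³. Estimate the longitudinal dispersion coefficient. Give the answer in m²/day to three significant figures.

At the plume center C_max = M/(n_e·A·√(4πDt)), so D = M²/(4πt·(n_e·A·C_max)²).
n_e·A·C_max = 0.25 × 7.09 × 0.900 = 1.595 kg/m.
D = 14.2²/(4π × 155 × 1.595²) = 0.0407 m²/day.

0.0407 m²/day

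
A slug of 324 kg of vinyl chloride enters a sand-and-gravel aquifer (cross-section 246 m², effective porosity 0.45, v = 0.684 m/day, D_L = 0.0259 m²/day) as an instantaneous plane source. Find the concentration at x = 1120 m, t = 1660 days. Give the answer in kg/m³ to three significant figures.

For an instantaneous plane source, C(x,t) = M/(n_e·A·√(4πDt)) · exp(−(x−vt)²/(4Dt)), with n_e·A the pore (flow) area.
Plume center vt = 0.684 × 1660 = 1135.44 m, so the well at 1120 m is 15.44 m upgradient of the peak.
√(4πDt) = 23.24 m, giving peak height M/(n_e·A·√(4πDt)) = 324/(0.45 × 246 × 23.24) = 0.1259 kg/m³.
(x−vt)²/(4Dt) = (-15.44)²/(4 × 0.0259 × 1660) = 1.386; exp(−1.386) = 0.2501.
C = 0.1259 × 0.2501 = 0.0315 kg/m³.

0.0315 kg/m³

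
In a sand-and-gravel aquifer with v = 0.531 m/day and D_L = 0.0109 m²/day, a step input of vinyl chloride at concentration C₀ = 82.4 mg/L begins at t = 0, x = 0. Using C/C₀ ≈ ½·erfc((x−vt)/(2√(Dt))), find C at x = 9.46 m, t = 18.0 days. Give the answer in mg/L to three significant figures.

46.3 mg/L

For a continuous step input, C/C₀ ≈ ½·erfc((x−vt)/(2√(Dt))).
vt = 0.531 × 18.0 = 9.558 m and 2√(Dt) = 2√(0.0109 × 18.0) = 0.8859 m.
Argument (x−vt)/(2√(Dt)) = (9.46 − 9.558)/0.8859 = -0.1106; ½·erfc(-0.1106) = 0.5621.
C = 82.4 × 0.5621 = 46.3 mg/L.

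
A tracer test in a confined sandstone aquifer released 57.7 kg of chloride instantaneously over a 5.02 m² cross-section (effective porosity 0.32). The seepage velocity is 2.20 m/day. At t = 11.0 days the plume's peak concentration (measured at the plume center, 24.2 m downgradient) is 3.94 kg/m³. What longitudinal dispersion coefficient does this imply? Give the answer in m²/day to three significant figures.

At the plume center C_max = M/(n_e·A·√(4πDt)), so D = M²/(4πt·(n_e·A·C_max)²).
n_e·A·C_max = 0.32 × 5.02 × 3.94 = 6.329 kg/m.
D = 57.7²/(4π × 11.0 × 6.329²) = 0.601 m²/day.

0.601 m²/day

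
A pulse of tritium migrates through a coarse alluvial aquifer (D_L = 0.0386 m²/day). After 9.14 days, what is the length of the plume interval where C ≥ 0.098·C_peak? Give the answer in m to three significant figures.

3.62 m

The plume is Gaussian with σ = √(2Dt) = √(2 × 0.0386 × 9.14) = 0.8400 m.
C/C_peak = exp(−Δx²/(2σ²)) = 0.098 ⇒ Δx = σ·√(−2 ln 0.098) = 0.8400 × 2.155 = 1.810 m.
Width = 2Δx = 3.62 m.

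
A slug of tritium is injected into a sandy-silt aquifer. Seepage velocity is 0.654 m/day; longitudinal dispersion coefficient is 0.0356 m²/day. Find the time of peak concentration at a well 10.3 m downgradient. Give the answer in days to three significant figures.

For the 1D instantaneous-source solution, setting ∂C/∂t = 0 at fixed x gives v²t² + 2Dt − x² = 0, so t = (√(D² + v²x²) − D)/v².
√(D² + v²x²) = √(0.0356² + 0.654² × 10.3²) = 6.736; v² = 0.427716.
t = (6.736 − 0.0356)/0.427716 = 15.7 days (vs. the pure-advection estimate x/v = 15.7 d).

15.7 days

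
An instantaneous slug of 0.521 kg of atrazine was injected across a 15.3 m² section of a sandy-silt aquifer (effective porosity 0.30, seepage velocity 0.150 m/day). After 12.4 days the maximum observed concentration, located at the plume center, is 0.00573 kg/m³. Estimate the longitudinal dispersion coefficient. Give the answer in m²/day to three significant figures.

2.52 m²/day

At the plume center C_max = M/(n_e·A·√(4πDt)), so D = M²/(4πt·(n_e·A·C_max)²).
n_e·A·C_max = 0.30 × 15.3 × 0.00573 = 0.02630 kg/m.
D = 0.521²/(4π × 12.4 × 0.02630²) = 2.52 m²/day.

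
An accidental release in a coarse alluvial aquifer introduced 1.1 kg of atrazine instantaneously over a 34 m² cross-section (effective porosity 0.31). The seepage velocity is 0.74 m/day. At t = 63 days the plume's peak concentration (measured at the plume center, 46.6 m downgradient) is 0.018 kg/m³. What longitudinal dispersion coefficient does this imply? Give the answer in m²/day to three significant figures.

At the plume center C_max = M/(n_e·A·√(4πDt)), so D = M²/(4πt·(n_e·A·C_max)²).
n_e·A·C_max = 0.31 × 34 × 0.018 = 0.1897 kg/m.
D = 1.1²/(4π × 63 × 0.1897²) = 0.0425 m²/day.

0.0425 m²/day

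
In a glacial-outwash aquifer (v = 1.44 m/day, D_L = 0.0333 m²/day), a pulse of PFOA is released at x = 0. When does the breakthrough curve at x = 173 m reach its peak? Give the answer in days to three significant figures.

120 days

For the 1D instantaneous-source solution, setting ∂C/∂t = 0 at fixed x gives v²t² + 2Dt − x² = 0, so t = (√(D² + v²x²) − D)/v².
√(D² + v²x²) = √(0.0333² + 1.44² × 173²) = 249.1; v² = 2.0736.
t = (249.1 − 0.0333)/2.0736 = 120 days (vs. the pure-advection estimate x/v = 120 d).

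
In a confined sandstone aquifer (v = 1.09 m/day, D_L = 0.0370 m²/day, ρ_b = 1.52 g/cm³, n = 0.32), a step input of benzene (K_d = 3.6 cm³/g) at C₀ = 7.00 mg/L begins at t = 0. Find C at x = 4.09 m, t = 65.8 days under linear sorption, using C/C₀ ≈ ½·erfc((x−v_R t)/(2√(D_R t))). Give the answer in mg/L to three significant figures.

Retardation factor R = 1 + ρ_b·K_d/n = 1 + 1.52 × 3.6/0.32 = 18.10.
Sorption retards both mechanisms: v_R = v/R = 0.06022 m/day, D_R = D/R = 0.002044 m²/day.
v_R·t = 0.06022 × 65.8 = 3.962476 m; 2√(D_R t) = 0.7335 m; argument = (4.09 − 3.962476)/0.7335 = 0.1739.
C = C₀ × ½·erfc(0.1739) = 7.00 × 0.4029 = 2.82 mg/L.

2.82 mg/L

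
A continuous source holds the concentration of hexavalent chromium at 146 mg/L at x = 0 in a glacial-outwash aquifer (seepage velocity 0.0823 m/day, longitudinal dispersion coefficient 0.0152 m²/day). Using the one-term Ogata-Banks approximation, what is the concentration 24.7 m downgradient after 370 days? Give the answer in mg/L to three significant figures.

For a continuous step input, C/C₀ ≈ ½·erfc((x−vt)/(2√(Dt))).
vt = 0.0823 × 370 = 30.451 m and 2√(Dt) = 2√(0.0152 × 370) = 4.743 m.
Argument (x−vt)/(2√(Dt)) = (24.7 − 30.451)/4.743 = -1.213; ½·erfc(-1.213) = 0.9569.
C = 146 × 0.9569 = 140 mg/L.

140 mg/L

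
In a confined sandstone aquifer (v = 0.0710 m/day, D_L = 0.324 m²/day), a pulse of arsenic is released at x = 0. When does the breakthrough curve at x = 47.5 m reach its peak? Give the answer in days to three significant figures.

608 days

For the 1D instantaneous-source solution, setting ∂C/∂t = 0 at fixed x gives v²t² + 2Dt − x² = 0, so t = (√(D² + v²x²) − D)/v².
√(D² + v²x²) = √(0.324² + 0.0710² × 47.5²) = 3.388; v² = 0.005041.
t = (3.388 − 0.324)/0.005041 = 608 days (vs. the pure-advection estimate x/v = 669 d).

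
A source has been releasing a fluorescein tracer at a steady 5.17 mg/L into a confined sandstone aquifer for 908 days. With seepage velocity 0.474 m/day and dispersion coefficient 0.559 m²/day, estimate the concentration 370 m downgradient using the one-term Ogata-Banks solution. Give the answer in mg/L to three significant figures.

5.02 mg/L

For a continuous step input, C/C₀ ≈ ½·erfc((x−vt)/(2√(Dt))).
vt = 0.474 × 908 = 430.392 m and 2√(Dt) = 2√(0.559 × 908) = 45.06 m.
Argument (x−vt)/(2√(Dt)) = (370 − 430.392)/45.06 = -1.340; ½·erfc(-1.340) = 0.9710.
C = 5.17 × 0.9710 = 5.02 mg/L.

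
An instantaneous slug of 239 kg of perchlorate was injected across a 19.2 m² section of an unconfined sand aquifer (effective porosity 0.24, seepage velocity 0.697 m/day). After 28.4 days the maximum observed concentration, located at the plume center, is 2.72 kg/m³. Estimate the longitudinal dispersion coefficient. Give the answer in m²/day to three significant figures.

At the plume center C_max = M/(n_e·A·√(4πDt)), so D = M²/(4πt·(n_e·A·C_max)²).
n_e·A·C_max = 0.24 × 19.2 × 2.72 = 12.53 kg/m.
D = 239²/(4π × 28.4 × 12.53²) = 1.02 m²/day.

1.02 m²/day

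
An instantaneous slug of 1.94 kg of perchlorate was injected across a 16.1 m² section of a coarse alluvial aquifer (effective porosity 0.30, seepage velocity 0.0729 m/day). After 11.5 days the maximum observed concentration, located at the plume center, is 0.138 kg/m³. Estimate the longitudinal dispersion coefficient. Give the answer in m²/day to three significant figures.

0.0586 m²/day

At the plume center C_max = M/(n_e·A·√(4πDt)), so D = M²/(4πt·(n_e·A·C_max)²).
n_e·A·C_max = 0.30 × 16.1 × 0.138 = 0.6665 kg/m.
D = 1.94²/(4π × 11.5 × 0.6665²) = 0.0586 m²/day.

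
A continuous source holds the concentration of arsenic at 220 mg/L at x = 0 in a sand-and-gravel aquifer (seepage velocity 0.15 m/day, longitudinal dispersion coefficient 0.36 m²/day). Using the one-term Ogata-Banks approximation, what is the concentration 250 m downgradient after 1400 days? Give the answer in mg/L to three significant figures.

22.8 mg/L

For a continuous step input, C/C₀ ≈ ½·erfc((x−vt)/(2√(Dt))).
vt = 0.15 × 1400 = 210 m and 2√(Dt) = 2√(0.36 × 1400) = 44.90 m.
Argument (x−vt)/(2√(Dt)) = (250 − 210)/44.90 = 0.8909; ½·erfc(0.8909) = 0.1038.
C = 220 × 0.1038 = 22.8 mg/L.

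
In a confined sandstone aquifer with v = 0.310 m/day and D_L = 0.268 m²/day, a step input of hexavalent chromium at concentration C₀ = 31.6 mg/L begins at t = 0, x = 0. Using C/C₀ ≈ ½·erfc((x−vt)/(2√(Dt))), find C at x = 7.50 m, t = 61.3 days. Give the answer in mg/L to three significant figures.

For a continuous step input, C/C₀ ≈ ½·erfc((x−vt)/(2√(Dt))).
vt = 0.310 × 61.3 = 19.003 m and 2√(Dt) = 2√(0.268 × 61.3) = 8.106 m.
Argument (x−vt)/(2√(Dt)) = (7.50 − 19.003)/8.106 = -1.419; ½·erfc(-1.419) = 0.9776.
C = 31.6 × 0.9776 = 30.9 mg/L.

30.9 mg/L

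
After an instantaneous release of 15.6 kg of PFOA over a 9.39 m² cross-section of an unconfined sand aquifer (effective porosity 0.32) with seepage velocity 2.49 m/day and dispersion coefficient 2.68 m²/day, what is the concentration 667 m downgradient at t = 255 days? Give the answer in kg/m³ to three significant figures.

0.0385 kg/m³

For an instantaneous plane source, C(x,t) = M/(n_e·A·√(4πDt)) · exp(−(x−vt)²/(4Dt)), with n_e·A the pore (flow) area.
Plume center vt = 2.49 × 255 = 634.95 m, so the well at 667 m is 32.05 m downgradient of the peak.
√(4πDt) = 92.67 m, giving peak height M/(n_e·A·√(4πDt)) = 15.6/(0.32 × 9.39 × 92.67) = 0.05602 kg/m³.
(x−vt)²/(4Dt) = (32.05)²/(4 × 2.68 × 255) = 0.3758; exp(−0.3758) = 0.6867.
C = 0.05602 × 0.6867 = 0.0385 kg/m³.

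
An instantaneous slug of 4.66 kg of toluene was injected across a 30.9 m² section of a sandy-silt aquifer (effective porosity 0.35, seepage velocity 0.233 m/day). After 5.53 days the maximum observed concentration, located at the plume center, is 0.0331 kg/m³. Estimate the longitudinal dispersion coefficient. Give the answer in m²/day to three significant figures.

At the plume center C_max = M/(n_e·A·√(4πDt)), so D = M²/(4πt·(n_e·A·C_max)²).
n_e·A·C_max = 0.35 × 30.9 × 0.0331 = 0.3580 kg/m.
D = 4.66²/(4π × 5.53 × 0.3580²) = 2.44 m²/day.

2.44 m²/day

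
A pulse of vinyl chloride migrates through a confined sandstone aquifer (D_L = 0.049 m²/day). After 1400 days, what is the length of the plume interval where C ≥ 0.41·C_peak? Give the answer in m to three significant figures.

The plume is Gaussian with σ = √(2Dt) = √(2 × 0.049 × 1400) = 11.71 m.
C/C_peak = exp(−Δx²/(2σ²)) = 0.41 ⇒ Δx = σ·√(−2 ln 0.41) = 11.71 × 1.335 = 15.63 m.
Width = 2Δx = 31.3 m.

31.3 m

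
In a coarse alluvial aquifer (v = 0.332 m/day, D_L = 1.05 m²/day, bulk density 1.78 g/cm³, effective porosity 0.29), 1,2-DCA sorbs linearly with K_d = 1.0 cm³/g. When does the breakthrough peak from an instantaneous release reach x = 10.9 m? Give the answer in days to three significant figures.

176 days

Retardation factor R = 1 + ρ_b·K_d/n = 1 + 1.78 × 1.0/0.29 = 7.138.
Sorption retards both mechanisms: v_R = v/R = 0.04651 m/day, D_R = D/R = 0.1471 m²/day.
Peak time from v_R²t² + 2D_R t − x² = 0: t = (√(D_R² + v_R²x²) − D_R)/v_R².
√(D_R² + v_R²x²) = √(0.1471² + 0.04651² × 10.9²) = 0.5279; v_R² = 0.002163.
t = (0.5279 − 0.1471)/0.002163 = 176 days.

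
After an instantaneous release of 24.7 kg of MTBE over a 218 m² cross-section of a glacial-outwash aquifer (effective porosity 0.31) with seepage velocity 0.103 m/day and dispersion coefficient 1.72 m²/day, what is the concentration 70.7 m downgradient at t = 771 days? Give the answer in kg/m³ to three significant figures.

For an instantaneous plane source, C(x,t) = M/(n_e·A·√(4πDt)) · exp(−(x−vt)²/(4Dt)), with n_e·A the pore (flow) area.
Plume center vt = 0.103 × 771 = 79.413 m, so the well at 70.7 m is 8.713 m upgradient of the peak.
√(4πDt) = 129.1 m, giving peak height M/(n_e·A·√(4πDt)) = 24.7/(0.31 × 218 × 129.1) = 0.002831 kg/m³.
(x−vt)²/(4Dt) = (-8.713)²/(4 × 1.72 × 771) = 0.01431; exp(−0.01431) = 0.9858.
C = 0.002831 × 0.9858 = 0.00279 kg/m³.

0.00279 kg/m³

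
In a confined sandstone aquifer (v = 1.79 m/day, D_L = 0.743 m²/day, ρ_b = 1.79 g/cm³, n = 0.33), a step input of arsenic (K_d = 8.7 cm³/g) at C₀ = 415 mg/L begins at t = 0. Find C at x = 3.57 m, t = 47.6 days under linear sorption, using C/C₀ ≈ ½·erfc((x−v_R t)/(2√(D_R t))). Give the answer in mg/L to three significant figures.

Retardation factor R = 1 + ρ_b·K_d/n = 1 + 1.79 × 8.7/0.33 = 48.19.
Sorption retards both mechanisms: v_R = v/R = 0.03714 m/day, D_R = D/R = 0.01542 m²/day.
v_R·t = 0.03714 × 47.6 = 1.767864 m; 2√(D_R t) = 1.713 m; argument = (3.57 − 1.767864)/1.713 = 1.052.
C = C₀ × ½·erfc(1.052) = 415 × 0.06841 = 28.4 mg/L.

28.4 mg/L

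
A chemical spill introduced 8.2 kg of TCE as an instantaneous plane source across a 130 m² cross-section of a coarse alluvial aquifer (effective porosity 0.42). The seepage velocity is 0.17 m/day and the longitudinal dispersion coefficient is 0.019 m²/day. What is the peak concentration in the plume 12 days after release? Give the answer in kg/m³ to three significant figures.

0.0887 kg/m³

The peak of an instantaneous 1D plume sits at x = vt; there the Gaussian factor is 1 and C_max = M/(n_e·A·√(4πDt)), where n_e·A is the pore area the mass is dissolved in.
√(4πDt) = √(4π × 0.019 × 12) = 1.693 m, so C_max = 8.2/(0.42 × 130 × 1.693) = 0.0887 kg/m³.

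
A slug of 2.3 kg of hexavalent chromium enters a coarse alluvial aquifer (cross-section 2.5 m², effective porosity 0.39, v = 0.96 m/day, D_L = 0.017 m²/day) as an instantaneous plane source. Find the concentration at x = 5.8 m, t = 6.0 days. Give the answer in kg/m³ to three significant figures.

2.08 kg/m³

For an instantaneous plane source, C(x,t) = M/(n_e·A·√(4πDt)) · exp(−(x−vt)²/(4Dt)), with n_e·A the pore (flow) area.
Plume center vt = 0.96 × 6.0 = 5.76 m, so the well at 5.8 m is 0.04 m downgradient of the peak.
√(4πDt) = 1.132 m, giving peak height M/(n_e·A·√(4πDt)) = 2.3/(0.39 × 2.5 × 1.132) = 2.084 kg/m³.
(x−vt)²/(4Dt) = (0.04)²/(4 × 0.017 × 6.0) = 0.003922; exp(−0.003922) = 0.9961.
C = 2.084 × 0.9961 = 2.08 kg/m³.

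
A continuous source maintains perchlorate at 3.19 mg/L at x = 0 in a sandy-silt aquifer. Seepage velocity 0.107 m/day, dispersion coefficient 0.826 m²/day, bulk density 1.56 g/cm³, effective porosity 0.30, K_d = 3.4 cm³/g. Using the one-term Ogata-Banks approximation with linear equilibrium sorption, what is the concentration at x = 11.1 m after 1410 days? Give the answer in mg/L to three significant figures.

Retardation factor R = 1 + ρ_b·K_d/n = 1 + 1.56 × 3.4/0.30 = 18.68.
Sorption retards both mechanisms: v_R = v/R = 0.005728 m/day, D_R = D/R = 0.04422 m²/day.
v_R·t = 0.005728 × 1410 = 8.07648 m; 2√(D_R t) = 15.79 m; argument = (11.1 − 8.07648)/15.79 = 0.1915.
C = C₀ × ½·erfc(0.1915) = 3.19 × 0.3933 = 1.25 mg/L.

1.25 mg/L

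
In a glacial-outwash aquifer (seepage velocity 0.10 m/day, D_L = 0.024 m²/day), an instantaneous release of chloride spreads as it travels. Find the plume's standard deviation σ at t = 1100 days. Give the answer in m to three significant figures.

Dispersive spreading gives a Gaussian with σ² = 2Dt; advection only shifts the center.
σ = √(2 × 0.024 × 1100) = 7.27 m.

7.27 m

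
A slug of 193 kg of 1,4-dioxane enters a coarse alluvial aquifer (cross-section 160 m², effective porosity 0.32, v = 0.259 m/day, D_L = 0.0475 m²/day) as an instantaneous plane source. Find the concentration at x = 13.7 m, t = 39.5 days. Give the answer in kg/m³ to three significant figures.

0.156 kg/m³

For an instantaneous plane source, C(x,t) = M/(n_e·A·√(4πDt)) · exp(−(x−vt)²/(4Dt)), with n_e·A the pore (flow) area.
Plume center vt = 0.259 × 39.5 = 10.2305 m, so the well at 13.7 m is 3.4695 m downgradient of the peak.
√(4πDt) = 4.856 m, giving peak height M/(n_e·A·√(4πDt)) = 193/(0.32 × 160 × 4.856) = 0.7763 kg/m³.
(x−vt)²/(4Dt) = (3.4695)²/(4 × 0.0475 × 39.5) = 1.604; exp(−1.604) = 0.2011.
C = 0.7763 × 0.2011 = 0.156 kg/m³.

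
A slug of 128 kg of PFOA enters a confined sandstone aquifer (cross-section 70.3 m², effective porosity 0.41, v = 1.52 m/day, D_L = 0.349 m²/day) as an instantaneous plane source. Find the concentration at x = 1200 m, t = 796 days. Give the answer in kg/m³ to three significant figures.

For an instantaneous plane source, C(x,t) = M/(n_e·A·√(4πDt)) · exp(−(x−vt)²/(4Dt)), with n_e·A the pore (flow) area.
Plume center vt = 1.52 × 796 = 1209.92 m, so the well at 1200 m is 9.92 m upgradient of the peak.
√(4πDt) = 59.08 m, giving peak height M/(n_e·A·√(4πDt)) = 128/(0.41 × 70.3 × 59.08) = 0.07517 kg/m³.
(x−vt)²/(4Dt) = (-9.92)²/(4 × 0.349 × 796) = 0.08856; exp(−0.08856) = 0.9152.
C = 0.07517 × 0.9152 = 0.0688 kg/m³.

0.0688 kg/m³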